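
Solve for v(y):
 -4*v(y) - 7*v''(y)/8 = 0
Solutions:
 v(y) = C1*sin(4*sqrt(14)*y/7) + C2*cos(4*sqrt(14)*y/7)


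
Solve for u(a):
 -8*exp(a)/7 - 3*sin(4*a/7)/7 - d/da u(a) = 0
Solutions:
 u(a) = C1 - 8*exp(a)/7 + 3*cos(4*a/7)/4


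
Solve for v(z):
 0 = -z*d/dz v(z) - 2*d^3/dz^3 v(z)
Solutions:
 v(z) = C1 + Integral(C2*airyai(-2^(2/3)*z/2) + C3*airybi(-2^(2/3)*z/2), z)


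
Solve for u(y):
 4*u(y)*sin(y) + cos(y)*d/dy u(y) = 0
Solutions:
 u(y) = C1*cos(y)^4


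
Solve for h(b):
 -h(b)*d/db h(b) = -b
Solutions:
 h(b) = -sqrt(C1 + b^2)
 h(b) = sqrt(C1 + b^2)


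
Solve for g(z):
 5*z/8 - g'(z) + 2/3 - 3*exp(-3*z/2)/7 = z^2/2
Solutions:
 g(z) = C1 - z^3/6 + 5*z^2/16 + 2*z/3 + 2*exp(-3*z/2)/7


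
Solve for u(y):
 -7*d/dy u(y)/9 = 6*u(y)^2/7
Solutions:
 u(y) = 49/(C1 + 54*y)


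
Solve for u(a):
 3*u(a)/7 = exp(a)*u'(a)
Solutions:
 u(a) = C1*exp(-3*exp(-a)/7)


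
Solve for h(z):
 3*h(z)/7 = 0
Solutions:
 h(z) = 0


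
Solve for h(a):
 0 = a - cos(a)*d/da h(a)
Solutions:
 h(a) = C1 + Integral(a/cos(a), a)


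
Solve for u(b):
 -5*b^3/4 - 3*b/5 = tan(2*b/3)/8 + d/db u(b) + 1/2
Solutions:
 u(b) = C1 - 5*b^4/16 - 3*b^2/10 - b/2 + 3*log(cos(2*b/3))/16


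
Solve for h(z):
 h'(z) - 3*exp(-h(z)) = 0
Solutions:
 h(z) = log(C1 + 3*z)


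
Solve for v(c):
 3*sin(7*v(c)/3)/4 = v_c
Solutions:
 -3*c/4 + 3*log(cos(7*v(c)/3) - 1)/14 - 3*log(cos(7*v(c)/3) + 1)/14 = C1


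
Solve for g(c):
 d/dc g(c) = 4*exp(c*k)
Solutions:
 g(c) = C1 + 4*exp(c*k)/k


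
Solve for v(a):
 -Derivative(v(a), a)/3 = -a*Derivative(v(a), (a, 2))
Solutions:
 v(a) = C1 + C2*a^(4/3)


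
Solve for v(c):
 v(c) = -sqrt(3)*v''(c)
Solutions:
 v(c) = C1*sin(3^(3/4)*c/3) + C2*cos(3^(3/4)*c/3)


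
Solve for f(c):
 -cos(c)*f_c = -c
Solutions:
 f(c) = C1 + Integral(c/cos(c), c)


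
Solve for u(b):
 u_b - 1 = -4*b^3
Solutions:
 u(b) = C1 - b^4 + b


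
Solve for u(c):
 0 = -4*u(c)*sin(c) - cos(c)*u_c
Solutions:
 u(c) = C1*cos(c)^4


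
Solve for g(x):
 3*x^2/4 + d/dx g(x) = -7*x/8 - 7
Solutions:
 g(x) = C1 - x^3/4 - 7*x^2/16 - 7*x


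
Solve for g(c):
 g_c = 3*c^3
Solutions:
 g(c) = C1 + 3*c^4/4


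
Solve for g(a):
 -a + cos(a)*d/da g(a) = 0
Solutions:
 g(a) = C1 + Integral(a/cos(a), a)


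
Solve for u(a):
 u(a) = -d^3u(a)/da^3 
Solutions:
 u(a) = C3*exp(-a) + (C1*sin(sqrt(3)*a/2) + C2*cos(sqrt(3)*a/2))*exp(a/2)


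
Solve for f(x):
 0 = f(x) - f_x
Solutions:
 f(x) = C1*exp(x)


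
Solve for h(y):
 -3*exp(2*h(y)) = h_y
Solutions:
 h(y) = log(-sqrt(-1/(C1 - 3*y))) - log(2)/2
 h(y) = log(-1/(C1 - 3*y))/2 - log(2)/2


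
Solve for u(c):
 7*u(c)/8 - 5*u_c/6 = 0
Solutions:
 u(c) = C1*exp(21*c/20)


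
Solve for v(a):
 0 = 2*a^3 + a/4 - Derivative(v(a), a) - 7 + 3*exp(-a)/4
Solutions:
 v(a) = C1 + a^4/2 + a^2/8 - 7*a - 3*exp(-a)/4


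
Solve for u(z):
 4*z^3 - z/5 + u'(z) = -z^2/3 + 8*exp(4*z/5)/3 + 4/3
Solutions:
 u(z) = C1 - z^4 - z^3/9 + z^2/10 + 4*z/3 + 10*exp(4*z/5)/3


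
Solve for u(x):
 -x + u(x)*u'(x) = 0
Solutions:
 u(x) = -sqrt(C1 + x^2)
 u(x) = sqrt(C1 + x^2)


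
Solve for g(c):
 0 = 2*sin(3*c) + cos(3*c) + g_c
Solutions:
 g(c) = C1 - sin(3*c)/3 + 2*cos(3*c)/3


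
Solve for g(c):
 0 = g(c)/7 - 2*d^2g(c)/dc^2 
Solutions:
 g(c) = C1*exp(-sqrt(14)*c/14) + C2*exp(sqrt(14)*c/14)


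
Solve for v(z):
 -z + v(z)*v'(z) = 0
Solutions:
 v(z) = -sqrt(C1 + z^2)
 v(z) = sqrt(C1 + z^2)


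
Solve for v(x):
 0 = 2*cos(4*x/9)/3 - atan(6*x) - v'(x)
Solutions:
 v(x) = C1 - x*atan(6*x) + log(36*x^2 + 1)/12 + 3*sin(4*x/9)/2


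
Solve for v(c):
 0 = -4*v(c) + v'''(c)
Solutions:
 v(c) = C3*exp(2^(2/3)*c) + (C1*sin(2^(2/3)*sqrt(3)*c/2) + C2*cos(2^(2/3)*sqrt(3)*c/2))*exp(-2^(2/3)*c/2)


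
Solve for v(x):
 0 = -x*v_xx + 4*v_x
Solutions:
 v(x) = C1 + C2*x^5


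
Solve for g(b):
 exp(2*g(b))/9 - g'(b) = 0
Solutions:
 g(b) = log(-sqrt(-1/(C1 + b))) - log(2)/2 + log(3)
 g(b) = log(-1/(C1 + b))/2 - log(2)/2 + log(3)


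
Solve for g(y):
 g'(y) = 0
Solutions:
 g(y) = C1


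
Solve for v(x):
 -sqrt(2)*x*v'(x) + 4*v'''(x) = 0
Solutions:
 v(x) = C1 + Integral(C2*airyai(sqrt(2)*x/2) + C3*airybi(sqrt(2)*x/2), x)


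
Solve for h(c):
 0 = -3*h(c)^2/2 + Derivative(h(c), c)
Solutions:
 h(c) = -2/(C1 + 3*c)


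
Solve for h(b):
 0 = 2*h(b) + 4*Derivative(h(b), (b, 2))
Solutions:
 h(b) = C1*sin(sqrt(2)*b/2) + C2*cos(sqrt(2)*b/2)


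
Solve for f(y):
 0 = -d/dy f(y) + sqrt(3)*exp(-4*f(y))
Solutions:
 f(y) = log(-I*(C1 + 4*sqrt(3)*y)^(1/4))
 f(y) = log(I*(C1 + 4*sqrt(3)*y)^(1/4))
 f(y) = log(-(C1 + 4*sqrt(3)*y)^(1/4))
 f(y) = log(C1 + 4*sqrt(3)*y)/4


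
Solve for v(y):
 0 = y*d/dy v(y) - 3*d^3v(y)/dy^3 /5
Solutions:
 v(y) = C1 + Integral(C2*airyai(3^(2/3)*5^(1/3)*y/3) + C3*airybi(3^(2/3)*5^(1/3)*y/3), y)


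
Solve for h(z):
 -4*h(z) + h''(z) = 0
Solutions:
 h(z) = C1*exp(-2*z) + C2*exp(2*z)


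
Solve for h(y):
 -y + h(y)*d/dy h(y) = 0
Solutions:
 h(y) = -sqrt(C1 + y^2)
 h(y) = sqrt(C1 + y^2)


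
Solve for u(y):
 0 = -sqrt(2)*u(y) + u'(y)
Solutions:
 u(y) = C1*exp(sqrt(2)*y)


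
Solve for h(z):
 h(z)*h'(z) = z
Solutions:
 h(z) = -sqrt(C1 + z^2)
 h(z) = sqrt(C1 + z^2)


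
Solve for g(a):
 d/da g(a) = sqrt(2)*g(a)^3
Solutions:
 g(a) = -sqrt(2)*sqrt(-1/(C1 + sqrt(2)*a))/2
 g(a) = sqrt(2)*sqrt(-1/(C1 + sqrt(2)*a))/2


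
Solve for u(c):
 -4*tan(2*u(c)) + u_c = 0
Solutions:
 u(c) = -asin(C1*exp(8*c))/2 + pi/2
 u(c) = asin(C1*exp(8*c))/2


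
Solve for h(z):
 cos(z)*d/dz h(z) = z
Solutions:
 h(z) = C1 + Integral(z/cos(z), z)


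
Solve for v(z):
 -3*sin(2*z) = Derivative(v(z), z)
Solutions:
 v(z) = C1 + 3*cos(2*z)/2


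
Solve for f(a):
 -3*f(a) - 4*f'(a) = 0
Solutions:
 f(a) = C1*exp(-3*a/4)


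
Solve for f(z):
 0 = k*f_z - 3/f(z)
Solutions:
 f(z) = -sqrt(C1 + 6*z/k)
 f(z) = sqrt(C1 + 6*z/k)


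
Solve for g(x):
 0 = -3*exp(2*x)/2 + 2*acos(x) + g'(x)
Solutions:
 g(x) = C1 - 2*x*acos(x) + 2*sqrt(1 - x^2) + 3*exp(2*x)/4


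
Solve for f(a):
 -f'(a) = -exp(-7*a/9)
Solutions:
 f(a) = C1 - 9*exp(-7*a/9)/7


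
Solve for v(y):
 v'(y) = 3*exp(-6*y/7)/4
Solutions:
 v(y) = C1 - 7*exp(-6*y/7)/8


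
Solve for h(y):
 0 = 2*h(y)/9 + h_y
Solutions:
 h(y) = C1*exp(-2*y/9)


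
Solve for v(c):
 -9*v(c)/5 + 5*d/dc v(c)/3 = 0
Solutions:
 v(c) = C1*exp(27*c/25)


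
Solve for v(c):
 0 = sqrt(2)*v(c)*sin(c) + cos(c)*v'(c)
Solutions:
 v(c) = C1*cos(c)^(sqrt(2))


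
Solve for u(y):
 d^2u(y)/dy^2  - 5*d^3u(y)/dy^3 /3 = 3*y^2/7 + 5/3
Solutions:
 u(y) = C1 + C2*y + C3*exp(3*y/5) + y^4/28 + 5*y^3/21 + 85*y^2/42


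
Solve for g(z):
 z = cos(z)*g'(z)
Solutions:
 g(z) = C1 + Integral(z/cos(z), z)


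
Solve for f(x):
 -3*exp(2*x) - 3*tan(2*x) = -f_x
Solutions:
 f(x) = C1 + 3*exp(2*x)/2 - 3*log(cos(2*x))/2


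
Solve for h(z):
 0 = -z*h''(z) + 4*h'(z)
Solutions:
 h(z) = C1 + C2*z^5


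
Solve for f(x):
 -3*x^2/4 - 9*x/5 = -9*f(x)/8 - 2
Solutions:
 f(x) = 2*x^2/3 + 8*x/5 - 16/9


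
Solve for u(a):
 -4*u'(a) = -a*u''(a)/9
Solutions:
 u(a) = C1 + C2*a^37


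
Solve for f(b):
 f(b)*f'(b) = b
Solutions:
 f(b) = -sqrt(C1 + b^2)
 f(b) = sqrt(C1 + b^2)


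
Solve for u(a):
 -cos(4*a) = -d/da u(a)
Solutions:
 u(a) = C1 + sin(4*a)/4


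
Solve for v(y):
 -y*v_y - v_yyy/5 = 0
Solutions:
 v(y) = C1 + Integral(C2*airyai(-5^(1/3)*y) + C3*airybi(-5^(1/3)*y), y)


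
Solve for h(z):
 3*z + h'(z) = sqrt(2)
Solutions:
 h(z) = C1 - 3*z^2/2 + sqrt(2)*z


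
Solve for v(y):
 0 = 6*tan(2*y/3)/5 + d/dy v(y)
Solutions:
 v(y) = C1 + 9*log(cos(2*y/3))/5


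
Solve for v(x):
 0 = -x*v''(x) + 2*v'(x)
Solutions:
 v(x) = C1 + C2*x^3


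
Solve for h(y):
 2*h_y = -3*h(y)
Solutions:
 h(y) = C1*exp(-3*y/2)


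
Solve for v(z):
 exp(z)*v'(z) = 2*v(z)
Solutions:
 v(z) = C1*exp(-2*exp(-z))


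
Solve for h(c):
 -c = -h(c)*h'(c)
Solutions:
 h(c) = -sqrt(C1 + c^2)
 h(c) = sqrt(C1 + c^2)


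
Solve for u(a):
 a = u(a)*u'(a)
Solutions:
 u(a) = -sqrt(C1 + a^2)
 u(a) = sqrt(C1 + a^2)


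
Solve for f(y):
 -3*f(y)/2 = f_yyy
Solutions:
 f(y) = C3*exp(-2^(2/3)*3^(1/3)*y/2) + (C1*sin(2^(2/3)*3^(5/6)*y/4) + C2*cos(2^(2/3)*3^(5/6)*y/4))*exp(2^(2/3)*3^(1/3)*y/4)


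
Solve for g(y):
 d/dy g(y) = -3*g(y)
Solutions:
 g(y) = C1*exp(-3*y)


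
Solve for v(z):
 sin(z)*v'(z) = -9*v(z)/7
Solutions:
 v(z) = C1*(cos(z) + 1)^(9/14)/(cos(z) - 1)^(9/14)


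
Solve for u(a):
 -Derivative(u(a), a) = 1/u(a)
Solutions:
 u(a) = -sqrt(C1 - 2*a)
 u(a) = sqrt(C1 - 2*a)


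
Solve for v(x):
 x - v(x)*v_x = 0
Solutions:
 v(x) = -sqrt(C1 + x^2)
 v(x) = sqrt(C1 + x^2)


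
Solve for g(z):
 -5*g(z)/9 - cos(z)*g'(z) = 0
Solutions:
 g(z) = C1*(sin(z) - 1)^(5/18)/(sin(z) + 1)^(5/18)


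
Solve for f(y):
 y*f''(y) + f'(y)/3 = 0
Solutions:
 f(y) = C1 + C2*y^(2/3)


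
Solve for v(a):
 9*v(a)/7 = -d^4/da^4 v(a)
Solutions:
 v(a) = (C1*sin(sqrt(6)*7^(3/4)*a/14) + C2*cos(sqrt(6)*7^(3/4)*a/14))*exp(-sqrt(6)*7^(3/4)*a/14) + (C3*sin(sqrt(6)*7^(3/4)*a/14) + C4*cos(sqrt(6)*7^(3/4)*a/14))*exp(sqrt(6)*7^(3/4)*a/14)


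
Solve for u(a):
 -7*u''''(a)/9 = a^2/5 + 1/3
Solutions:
 u(a) = C1 + C2*a + C3*a^2 + C4*a^3 - a^6/1400 - a^4/56


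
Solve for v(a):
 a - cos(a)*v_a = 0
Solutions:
 v(a) = C1 + Integral(a/cos(a), a)


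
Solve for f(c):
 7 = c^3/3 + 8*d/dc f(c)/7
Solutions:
 f(c) = C1 - 7*c^4/96 + 49*c/8


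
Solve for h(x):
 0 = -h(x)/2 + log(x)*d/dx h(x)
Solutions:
 h(x) = C1*exp(li(x)/2)


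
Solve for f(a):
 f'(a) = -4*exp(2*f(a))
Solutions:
 f(a) = log(-sqrt(-1/(C1 - 4*a))) - log(2)/2
 f(a) = log(-1/(C1 - 4*a))/2 - log(2)/2


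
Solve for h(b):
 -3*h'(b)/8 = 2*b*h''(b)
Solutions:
 h(b) = C1 + C2*b^(13/16)


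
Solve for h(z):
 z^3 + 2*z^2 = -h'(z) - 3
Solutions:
 h(z) = C1 - z^4/4 - 2*z^3/3 - 3*z


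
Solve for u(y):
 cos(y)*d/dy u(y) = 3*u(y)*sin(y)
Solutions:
 u(y) = C1/cos(y)^3


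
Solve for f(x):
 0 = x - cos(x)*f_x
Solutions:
 f(x) = C1 + Integral(x/cos(x), x)


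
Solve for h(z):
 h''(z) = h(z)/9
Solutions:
 h(z) = C1*exp(-z/3) + C2*exp(z/3)


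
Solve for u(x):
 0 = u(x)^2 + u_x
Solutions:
 u(x) = 1/(C1 + x)


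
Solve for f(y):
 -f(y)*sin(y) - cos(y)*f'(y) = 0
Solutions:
 f(y) = C1*cos(y)


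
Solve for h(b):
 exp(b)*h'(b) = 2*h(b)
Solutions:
 h(b) = C1*exp(-2*exp(-b))


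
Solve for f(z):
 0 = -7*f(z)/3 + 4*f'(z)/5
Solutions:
 f(z) = C1*exp(35*z/12)


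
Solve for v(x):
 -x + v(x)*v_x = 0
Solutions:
 v(x) = -sqrt(C1 + x^2)
 v(x) = sqrt(C1 + x^2)


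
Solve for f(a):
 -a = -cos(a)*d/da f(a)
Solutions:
 f(a) = C1 + Integral(a/cos(a), a)


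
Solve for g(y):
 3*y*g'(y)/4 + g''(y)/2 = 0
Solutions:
 g(y) = C1 + C2*erf(sqrt(3)*y/2)


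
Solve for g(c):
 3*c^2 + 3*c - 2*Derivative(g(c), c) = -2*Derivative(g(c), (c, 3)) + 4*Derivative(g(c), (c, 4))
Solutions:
 g(c) = C1 + C2*exp(c*((6*sqrt(78) + 53)^(-1/3) + 2 + (6*sqrt(78) + 53)^(1/3))/12)*sin(sqrt(3)*c*(-(6*sqrt(78) + 53)^(1/3) + (6*sqrt(78) + 53)^(-1/3))/12) + C3*exp(c*((6*sqrt(78) + 53)^(-1/3) + 2 + (6*sqrt(78) + 53)^(1/3))/12)*cos(sqrt(3)*c*(-(6*sqrt(78) + 53)^(1/3) + (6*sqrt(78) + 53)^(-1/3))/12) + C4*exp(c*(-(6*sqrt(78) + 53)^(1/3) - 1/(6*sqrt(78) + 53)^(1/3) + 1)/6) + c^3/2 + 3*c^2/4 + 3*c


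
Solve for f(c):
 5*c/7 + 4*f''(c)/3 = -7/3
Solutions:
 f(c) = C1 + C2*c - 5*c^3/56 - 7*c^2/8


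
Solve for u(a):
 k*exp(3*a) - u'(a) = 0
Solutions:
 u(a) = C1 + k*exp(3*a)/3


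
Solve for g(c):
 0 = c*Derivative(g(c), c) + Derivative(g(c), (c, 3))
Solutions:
 g(c) = C1 + Integral(C2*airyai(-c) + C3*airybi(-c), c)


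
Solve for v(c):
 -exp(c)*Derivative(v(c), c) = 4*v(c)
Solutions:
 v(c) = C1*exp(4*exp(-c))


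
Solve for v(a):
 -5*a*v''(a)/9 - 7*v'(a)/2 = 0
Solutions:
 v(a) = C1 + C2/a^(53/10)


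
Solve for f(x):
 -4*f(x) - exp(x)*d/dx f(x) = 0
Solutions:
 f(x) = C1*exp(4*exp(-x))


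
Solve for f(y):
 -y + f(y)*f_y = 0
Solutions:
 f(y) = -sqrt(C1 + y^2)
 f(y) = sqrt(C1 + y^2)


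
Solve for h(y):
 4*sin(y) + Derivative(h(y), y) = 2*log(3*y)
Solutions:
 h(y) = C1 + 2*y*log(y) - 2*y + 2*y*log(3) + 4*cos(y)


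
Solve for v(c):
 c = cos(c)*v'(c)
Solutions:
 v(c) = C1 + Integral(c/cos(c), c)


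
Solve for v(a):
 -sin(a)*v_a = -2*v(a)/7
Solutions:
 v(a) = C1*(cos(a) - 1)^(1/7)/(cos(a) + 1)^(1/7)


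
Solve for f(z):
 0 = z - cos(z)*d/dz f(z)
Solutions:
 f(z) = C1 + Integral(z/cos(z), z)


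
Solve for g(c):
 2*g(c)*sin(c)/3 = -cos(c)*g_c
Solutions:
 g(c) = C1*cos(c)^(2/3)


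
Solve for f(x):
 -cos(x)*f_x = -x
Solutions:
 f(x) = C1 + Integral(x/cos(x), x)


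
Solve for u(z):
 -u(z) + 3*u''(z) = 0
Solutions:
 u(z) = C1*exp(-sqrt(3)*z/3) + C2*exp(sqrt(3)*z/3)


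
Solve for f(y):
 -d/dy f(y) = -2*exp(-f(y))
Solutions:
 f(y) = log(C1 + 2*y)


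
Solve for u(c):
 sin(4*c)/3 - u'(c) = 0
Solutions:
 u(c) = C1 - cos(4*c)/12


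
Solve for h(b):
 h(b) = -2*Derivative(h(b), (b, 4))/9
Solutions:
 h(b) = (C1*sin(2^(1/4)*sqrt(3)*b/2) + C2*cos(2^(1/4)*sqrt(3)*b/2))*exp(-2^(1/4)*sqrt(3)*b/2) + (C3*sin(2^(1/4)*sqrt(3)*b/2) + C4*cos(2^(1/4)*sqrt(3)*b/2))*exp(2^(1/4)*sqrt(3)*b/2)


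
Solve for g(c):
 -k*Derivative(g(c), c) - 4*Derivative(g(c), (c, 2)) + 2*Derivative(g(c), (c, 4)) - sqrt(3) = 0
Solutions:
 g(c) = C1 + C2*exp(c*(6^(1/3)*(-9*k + 2*sqrt(3)*sqrt(27*k^2/4 - 32))^(1/3)/12 - 2^(1/3)*3^(5/6)*I*(-9*k + 2*sqrt(3)*sqrt(27*k^2/4 - 32))^(1/3)/12 - 8/((-6^(1/3) + 2^(1/3)*3^(5/6)*I)*(-9*k + 2*sqrt(3)*sqrt(27*k^2/4 - 32))^(1/3)))) + C3*exp(c*(6^(1/3)*(-9*k + 2*sqrt(3)*sqrt(27*k^2/4 - 32))^(1/3)/12 + 2^(1/3)*3^(5/6)*I*(-9*k + 2*sqrt(3)*sqrt(27*k^2/4 - 32))^(1/3)/12 + 8/((6^(1/3) + 2^(1/3)*3^(5/6)*I)*(-9*k + 2*sqrt(3)*sqrt(27*k^2/4 - 32))^(1/3)))) + C4*exp(-6^(1/3)*c*((-9*k + 2*sqrt(3)*sqrt(27*k^2/4 - 32))^(1/3) + 4*6^(1/3)/(-9*k + 2*sqrt(3)*sqrt(27*k^2/4 - 32))^(1/3))/6) - sqrt(3)*c/k


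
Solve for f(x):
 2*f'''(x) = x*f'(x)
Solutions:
 f(x) = C1 + Integral(C2*airyai(2^(2/3)*x/2) + C3*airybi(2^(2/3)*x/2), x)


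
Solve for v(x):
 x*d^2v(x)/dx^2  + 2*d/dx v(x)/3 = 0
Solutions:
 v(x) = C1 + C2*x^(1/3)


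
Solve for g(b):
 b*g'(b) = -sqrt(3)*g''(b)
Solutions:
 g(b) = C1 + C2*erf(sqrt(2)*3^(3/4)*b/6)


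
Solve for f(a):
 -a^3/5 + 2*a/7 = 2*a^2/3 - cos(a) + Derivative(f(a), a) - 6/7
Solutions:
 f(a) = C1 - a^4/20 - 2*a^3/9 + a^2/7 + 6*a/7 + sin(a)


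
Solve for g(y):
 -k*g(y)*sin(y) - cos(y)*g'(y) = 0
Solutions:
 g(y) = C1*exp(k*log(cos(y)))


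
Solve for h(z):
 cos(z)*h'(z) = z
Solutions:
 h(z) = C1 + Integral(z/cos(z), z)


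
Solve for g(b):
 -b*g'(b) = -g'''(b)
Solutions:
 g(b) = C1 + Integral(C2*airyai(b) + C3*airybi(b), b)


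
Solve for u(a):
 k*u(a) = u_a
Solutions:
 u(a) = C1*exp(a*k)


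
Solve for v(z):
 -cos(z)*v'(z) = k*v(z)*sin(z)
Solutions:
 v(z) = C1*exp(k*log(cos(z)))


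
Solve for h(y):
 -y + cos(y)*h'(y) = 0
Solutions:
 h(y) = C1 + Integral(y/cos(y), y)


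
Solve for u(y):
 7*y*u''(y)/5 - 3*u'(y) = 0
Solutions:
 u(y) = C1 + C2*y^(22/7)


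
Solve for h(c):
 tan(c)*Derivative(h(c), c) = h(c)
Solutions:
 h(c) = C1*sin(c)


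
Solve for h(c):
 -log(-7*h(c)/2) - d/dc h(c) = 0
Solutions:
 Integral(1/(log(-_y) - log(2) + log(7)), (_y, h(c))) = C1 - c


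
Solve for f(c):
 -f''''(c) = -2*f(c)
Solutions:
 f(c) = C1*exp(-2^(1/4)*c) + C2*exp(2^(1/4)*c) + C3*sin(2^(1/4)*c) + C4*cos(2^(1/4)*c)


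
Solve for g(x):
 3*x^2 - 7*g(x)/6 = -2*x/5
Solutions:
 g(x) = 6*x*(15*x + 2)/35


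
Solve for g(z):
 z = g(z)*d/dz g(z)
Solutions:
 g(z) = -sqrt(C1 + z^2)
 g(z) = sqrt(C1 + z^2)


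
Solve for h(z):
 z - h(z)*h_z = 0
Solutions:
 h(z) = -sqrt(C1 + z^2)
 h(z) = sqrt(C1 + z^2)


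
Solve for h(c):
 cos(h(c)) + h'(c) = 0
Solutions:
 h(c) = pi - asin((C1 + exp(2*c))/(C1 - exp(2*c)))
 h(c) = asin((C1 + exp(2*c))/(C1 - exp(2*c)))


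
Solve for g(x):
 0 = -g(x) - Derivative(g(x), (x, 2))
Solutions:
 g(x) = C1*sin(x) + C2*cos(x)


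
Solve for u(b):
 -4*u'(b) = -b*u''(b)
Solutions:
 u(b) = C1 + C2*b^5


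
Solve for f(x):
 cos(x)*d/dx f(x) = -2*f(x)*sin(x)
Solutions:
 f(x) = C1*cos(x)^2


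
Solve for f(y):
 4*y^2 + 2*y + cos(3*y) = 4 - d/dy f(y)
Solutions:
 f(y) = C1 - 4*y^3/3 - y^2 + 4*y - sin(3*y)/3


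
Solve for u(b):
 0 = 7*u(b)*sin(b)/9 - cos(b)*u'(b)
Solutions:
 u(b) = C1/cos(b)^(7/9)


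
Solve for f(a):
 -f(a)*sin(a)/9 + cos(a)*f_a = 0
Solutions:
 f(a) = C1/cos(a)^(1/9)


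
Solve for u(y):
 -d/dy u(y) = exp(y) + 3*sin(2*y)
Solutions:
 u(y) = C1 - exp(y) + 3*cos(2*y)/2


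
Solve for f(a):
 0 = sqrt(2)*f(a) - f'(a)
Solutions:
 f(a) = C1*exp(sqrt(2)*a)


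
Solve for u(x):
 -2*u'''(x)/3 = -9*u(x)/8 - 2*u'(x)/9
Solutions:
 u(x) = C1*exp(-2^(1/3)*x*(8*2^(1/3)/(sqrt(530417) + 729)^(1/3) + (sqrt(530417) + 729)^(1/3))/24)*sin(2^(1/3)*sqrt(3)*x*(-(sqrt(530417) + 729)^(1/3) + 8*2^(1/3)/(sqrt(530417) + 729)^(1/3))/24) + C2*exp(-2^(1/3)*x*(8*2^(1/3)/(sqrt(530417) + 729)^(1/3) + (sqrt(530417) + 729)^(1/3))/24)*cos(2^(1/3)*sqrt(3)*x*(-(sqrt(530417) + 729)^(1/3) + 8*2^(1/3)/(sqrt(530417) + 729)^(1/3))/24) + C3*exp(2^(1/3)*x*(8*2^(1/3)/(sqrt(530417) + 729)^(1/3) + (sqrt(530417) + 729)^(1/3))/12)


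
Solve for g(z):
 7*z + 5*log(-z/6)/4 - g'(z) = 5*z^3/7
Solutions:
 g(z) = C1 - 5*z^4/28 + 7*z^2/2 + 5*z*log(-z)/4 + 5*z*(-log(6) - 1)/4


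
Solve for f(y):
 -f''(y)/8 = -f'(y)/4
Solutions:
 f(y) = C1 + C2*exp(2*y)


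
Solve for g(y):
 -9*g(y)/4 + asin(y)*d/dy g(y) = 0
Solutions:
 g(y) = C1*exp(9*Integral(1/asin(y), y)/4)


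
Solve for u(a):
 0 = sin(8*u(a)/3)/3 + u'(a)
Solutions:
 a/3 + 3*log(cos(8*u(a)/3) - 1)/16 - 3*log(cos(8*u(a)/3) + 1)/16 = C1


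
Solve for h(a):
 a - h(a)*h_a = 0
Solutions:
 h(a) = -sqrt(C1 + a^2)
 h(a) = sqrt(C1 + a^2)


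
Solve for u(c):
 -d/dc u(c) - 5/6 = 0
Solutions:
 u(c) = C1 - 5*c/6


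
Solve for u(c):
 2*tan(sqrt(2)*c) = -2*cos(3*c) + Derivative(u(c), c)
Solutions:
 u(c) = C1 - sqrt(2)*log(cos(sqrt(2)*c)) + 2*sin(3*c)/3


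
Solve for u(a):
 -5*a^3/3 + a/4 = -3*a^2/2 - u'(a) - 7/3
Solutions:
 u(a) = C1 + 5*a^4/12 - a^3/2 - a^2/8 - 7*a/3


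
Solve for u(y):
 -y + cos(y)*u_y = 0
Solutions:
 u(y) = C1 + Integral(y/cos(y), y)


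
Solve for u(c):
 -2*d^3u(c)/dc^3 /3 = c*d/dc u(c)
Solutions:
 u(c) = C1 + Integral(C2*airyai(-2^(2/3)*3^(1/3)*c/2) + C3*airybi(-2^(2/3)*3^(1/3)*c/2), c)


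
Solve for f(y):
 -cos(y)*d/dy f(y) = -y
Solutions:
 f(y) = C1 + Integral(y/cos(y), y)


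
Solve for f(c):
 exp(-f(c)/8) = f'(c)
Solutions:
 f(c) = 8*log(C1 + c/8)


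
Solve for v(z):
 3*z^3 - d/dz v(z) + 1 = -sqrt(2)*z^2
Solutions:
 v(z) = C1 + 3*z^4/4 + sqrt(2)*z^3/3 + z


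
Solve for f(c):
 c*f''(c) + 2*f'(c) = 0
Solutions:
 f(c) = C1 + C2/c


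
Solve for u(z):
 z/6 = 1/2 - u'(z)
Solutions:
 u(z) = C1 - z^2/12 + z/2


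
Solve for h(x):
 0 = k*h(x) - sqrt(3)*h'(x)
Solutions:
 h(x) = C1*exp(sqrt(3)*k*x/3)


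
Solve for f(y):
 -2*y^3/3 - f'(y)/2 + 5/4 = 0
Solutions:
 f(y) = C1 - y^4/3 + 5*y/2


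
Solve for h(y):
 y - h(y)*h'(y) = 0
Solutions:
 h(y) = -sqrt(C1 + y^2)
 h(y) = sqrt(C1 + y^2)


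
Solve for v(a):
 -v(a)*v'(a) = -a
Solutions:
 v(a) = -sqrt(C1 + a^2)
 v(a) = sqrt(C1 + a^2)


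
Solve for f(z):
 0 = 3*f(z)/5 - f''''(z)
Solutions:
 f(z) = C1*exp(-3^(1/4)*5^(3/4)*z/5) + C2*exp(3^(1/4)*5^(3/4)*z/5) + C3*sin(3^(1/4)*5^(3/4)*z/5) + C4*cos(3^(1/4)*5^(3/4)*z/5)


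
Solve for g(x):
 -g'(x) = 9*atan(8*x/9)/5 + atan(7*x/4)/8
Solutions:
 g(x) = C1 - 9*x*atan(8*x/9)/5 - x*atan(7*x/4)/8 + log(49*x^2 + 16)/28 + 81*log(64*x^2 + 81)/80


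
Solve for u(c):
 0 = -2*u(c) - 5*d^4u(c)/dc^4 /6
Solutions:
 u(c) = (C1*sin(3^(1/4)*5^(3/4)*c/5) + C2*cos(3^(1/4)*5^(3/4)*c/5))*exp(-3^(1/4)*5^(3/4)*c/5) + (C3*sin(3^(1/4)*5^(3/4)*c/5) + C4*cos(3^(1/4)*5^(3/4)*c/5))*exp(3^(1/4)*5^(3/4)*c/5)


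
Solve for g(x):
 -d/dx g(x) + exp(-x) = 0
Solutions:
 g(x) = C1 - exp(-x)


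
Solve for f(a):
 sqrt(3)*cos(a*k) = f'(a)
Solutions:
 f(a) = C1 + sqrt(3)*sin(a*k)/k


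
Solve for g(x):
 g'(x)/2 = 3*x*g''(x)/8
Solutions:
 g(x) = C1 + C2*x^(7/3)


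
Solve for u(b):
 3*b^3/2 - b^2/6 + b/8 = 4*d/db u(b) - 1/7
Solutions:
 u(b) = C1 + 3*b^4/32 - b^3/72 + b^2/64 + b/28


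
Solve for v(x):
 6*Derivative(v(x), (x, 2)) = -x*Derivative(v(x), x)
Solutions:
 v(x) = C1 + C2*erf(sqrt(3)*x/6)


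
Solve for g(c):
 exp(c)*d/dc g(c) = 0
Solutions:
 g(c) = C1


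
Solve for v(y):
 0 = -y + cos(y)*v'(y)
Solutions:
 v(y) = C1 + Integral(y/cos(y), y)


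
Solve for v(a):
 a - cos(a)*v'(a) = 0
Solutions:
 v(a) = C1 + Integral(a/cos(a), a)


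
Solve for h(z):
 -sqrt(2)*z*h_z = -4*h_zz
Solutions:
 h(z) = C1 + C2*erfi(2^(3/4)*z/4)


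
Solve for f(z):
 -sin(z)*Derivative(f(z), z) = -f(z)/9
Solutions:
 f(z) = C1*(cos(z) - 1)^(1/18)/(cos(z) + 1)^(1/18)


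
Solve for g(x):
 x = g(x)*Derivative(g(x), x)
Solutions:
 g(x) = -sqrt(C1 + x^2)
 g(x) = sqrt(C1 + x^2)


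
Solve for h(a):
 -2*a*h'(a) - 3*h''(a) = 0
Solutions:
 h(a) = C1 + C2*erf(sqrt(3)*a/3)


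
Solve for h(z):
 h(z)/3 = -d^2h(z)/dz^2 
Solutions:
 h(z) = C1*sin(sqrt(3)*z/3) + C2*cos(sqrt(3)*z/3)


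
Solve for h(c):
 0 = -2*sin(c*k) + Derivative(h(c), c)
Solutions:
 h(c) = C1 - 2*cos(c*k)/k


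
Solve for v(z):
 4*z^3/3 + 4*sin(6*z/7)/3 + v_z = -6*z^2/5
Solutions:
 v(z) = C1 - z^4/3 - 2*z^3/5 + 14*cos(6*z/7)/9


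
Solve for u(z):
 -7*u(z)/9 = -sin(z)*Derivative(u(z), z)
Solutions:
 u(z) = C1*(cos(z) - 1)^(7/18)/(cos(z) + 1)^(7/18)


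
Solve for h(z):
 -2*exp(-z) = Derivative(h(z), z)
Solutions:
 h(z) = C1 + 2*exp(-z)


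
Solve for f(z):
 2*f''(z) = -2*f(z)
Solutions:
 f(z) = C1*sin(z) + C2*cos(z)


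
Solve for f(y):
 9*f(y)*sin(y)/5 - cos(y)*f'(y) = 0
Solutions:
 f(y) = C1/cos(y)^(9/5)


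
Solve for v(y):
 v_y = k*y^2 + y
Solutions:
 v(y) = C1 + k*y^3/3 + y^2/2


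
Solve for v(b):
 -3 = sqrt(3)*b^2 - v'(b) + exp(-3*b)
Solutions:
 v(b) = C1 + sqrt(3)*b^3/3 + 3*b - exp(-3*b)/3


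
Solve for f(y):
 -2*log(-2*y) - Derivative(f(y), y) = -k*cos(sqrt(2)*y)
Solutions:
 f(y) = C1 + sqrt(2)*k*sin(sqrt(2)*y)/2 - 2*y*log(-y) - 2*y*log(2) + 2*y


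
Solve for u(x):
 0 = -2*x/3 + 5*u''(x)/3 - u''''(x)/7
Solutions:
 u(x) = C1 + C2*x + C3*exp(-sqrt(105)*x/3) + C4*exp(sqrt(105)*x/3) + x^3/15


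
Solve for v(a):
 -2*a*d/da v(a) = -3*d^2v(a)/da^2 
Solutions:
 v(a) = C1 + C2*erfi(sqrt(3)*a/3)


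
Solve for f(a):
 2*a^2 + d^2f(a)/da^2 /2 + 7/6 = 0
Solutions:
 f(a) = C1 + C2*a - a^4/3 - 7*a^2/6


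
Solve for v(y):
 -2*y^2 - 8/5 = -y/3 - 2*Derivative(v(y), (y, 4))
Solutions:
 v(y) = C1 + C2*y + C3*y^2 + C4*y^3 + y^6/360 - y^5/720 + y^4/30


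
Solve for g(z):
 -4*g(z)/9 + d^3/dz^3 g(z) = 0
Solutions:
 g(z) = C3*exp(2^(2/3)*3^(1/3)*z/3) + (C1*sin(2^(2/3)*3^(5/6)*z/6) + C2*cos(2^(2/3)*3^(5/6)*z/6))*exp(-2^(2/3)*3^(1/3)*z/6)


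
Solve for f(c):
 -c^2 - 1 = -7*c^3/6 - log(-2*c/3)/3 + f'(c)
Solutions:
 f(c) = C1 + 7*c^4/24 - c^3/3 + c*log(-c)/3 + c*(-4 - log(3) + log(2))/3


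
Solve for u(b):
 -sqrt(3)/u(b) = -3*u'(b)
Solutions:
 u(b) = -sqrt(C1 + 6*sqrt(3)*b)/3
 u(b) = sqrt(C1 + 6*sqrt(3)*b)/3


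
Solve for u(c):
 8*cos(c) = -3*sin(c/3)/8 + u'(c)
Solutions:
 u(c) = C1 + 8*sin(c) - 9*cos(c/3)/8


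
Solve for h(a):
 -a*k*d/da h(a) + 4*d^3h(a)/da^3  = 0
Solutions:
 h(a) = C1 + Integral(C2*airyai(2^(1/3)*a*k^(1/3)/2) + C3*airybi(2^(1/3)*a*k^(1/3)/2), a)


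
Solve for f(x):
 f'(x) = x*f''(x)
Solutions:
 f(x) = C1 + C2*x^2


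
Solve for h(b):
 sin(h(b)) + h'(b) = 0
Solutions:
 h(b) = -acos((-C1 - exp(2*b))/(C1 - exp(2*b))) + 2*pi
 h(b) = acos((-C1 - exp(2*b))/(C1 - exp(2*b)))


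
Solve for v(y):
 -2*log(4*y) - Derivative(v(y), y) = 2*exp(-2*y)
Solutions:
 v(y) = C1 - 2*y*log(y) + 2*y*(1 - 2*log(2)) + exp(-2*y)


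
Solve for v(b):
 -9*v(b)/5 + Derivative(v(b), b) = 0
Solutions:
 v(b) = C1*exp(9*b/5)


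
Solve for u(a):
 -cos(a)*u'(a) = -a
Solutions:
 u(a) = C1 + Integral(a/cos(a), a)


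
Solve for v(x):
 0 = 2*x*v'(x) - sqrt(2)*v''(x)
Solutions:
 v(x) = C1 + C2*erfi(2^(3/4)*x/2)


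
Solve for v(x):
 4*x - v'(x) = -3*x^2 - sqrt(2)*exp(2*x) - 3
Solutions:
 v(x) = C1 + x^3 + 2*x^2 + 3*x + sqrt(2)*exp(2*x)/2


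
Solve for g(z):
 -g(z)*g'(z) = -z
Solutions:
 g(z) = -sqrt(C1 + z^2)
 g(z) = sqrt(C1 + z^2)


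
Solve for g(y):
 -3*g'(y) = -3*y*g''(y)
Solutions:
 g(y) = C1 + C2*y^2


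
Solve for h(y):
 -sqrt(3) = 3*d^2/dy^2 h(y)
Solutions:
 h(y) = C1 + C2*y - sqrt(3)*y^2/6


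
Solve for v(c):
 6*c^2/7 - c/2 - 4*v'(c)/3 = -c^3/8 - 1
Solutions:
 v(c) = C1 + 3*c^4/128 + 3*c^3/14 - 3*c^2/16 + 3*c/4


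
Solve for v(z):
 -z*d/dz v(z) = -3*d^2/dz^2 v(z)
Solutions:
 v(z) = C1 + C2*erfi(sqrt(6)*z/6)


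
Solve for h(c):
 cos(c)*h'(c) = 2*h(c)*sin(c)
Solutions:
 h(c) = C1/cos(c)^2


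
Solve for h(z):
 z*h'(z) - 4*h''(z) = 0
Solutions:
 h(z) = C1 + C2*erfi(sqrt(2)*z/4)


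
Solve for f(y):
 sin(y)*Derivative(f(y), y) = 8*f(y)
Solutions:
 f(y) = C1*(cos(y)^4 - 4*cos(y)^3 + 6*cos(y)^2 - 4*cos(y) + 1)/(cos(y)^4 + 4*cos(y)^3 + 6*cos(y)^2 + 4*cos(y) + 1)


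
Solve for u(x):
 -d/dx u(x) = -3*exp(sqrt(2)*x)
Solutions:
 u(x) = C1 + 3*sqrt(2)*exp(sqrt(2)*x)/2


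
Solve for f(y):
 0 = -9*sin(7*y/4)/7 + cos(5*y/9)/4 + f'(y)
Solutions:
 f(y) = C1 - 9*sin(5*y/9)/20 - 36*cos(7*y/4)/49


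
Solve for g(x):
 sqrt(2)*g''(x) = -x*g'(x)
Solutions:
 g(x) = C1 + C2*erf(2^(1/4)*x/2)


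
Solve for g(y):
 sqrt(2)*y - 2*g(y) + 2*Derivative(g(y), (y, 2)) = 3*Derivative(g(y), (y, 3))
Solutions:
 g(y) = C1*exp(y*(4/(9*sqrt(681) + 235)^(1/3) + 4 + (9*sqrt(681) + 235)^(1/3))/18)*sin(sqrt(3)*y*(-(9*sqrt(681) + 235)^(1/3) + 4/(9*sqrt(681) + 235)^(1/3))/18) + C2*exp(y*(4/(9*sqrt(681) + 235)^(1/3) + 4 + (9*sqrt(681) + 235)^(1/3))/18)*cos(sqrt(3)*y*(-(9*sqrt(681) + 235)^(1/3) + 4/(9*sqrt(681) + 235)^(1/3))/18) + C3*exp(y*(-(9*sqrt(681) + 235)^(1/3) - 4/(9*sqrt(681) + 235)^(1/3) + 2)/9) + sqrt(2)*y/2


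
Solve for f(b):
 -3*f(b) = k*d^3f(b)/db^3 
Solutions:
 f(b) = C1*exp(3^(1/3)*b*(-1/k)^(1/3)) + C2*exp(b*(-1/k)^(1/3)*(-3^(1/3) + 3^(5/6)*I)/2) + C3*exp(-b*(-1/k)^(1/3)*(3^(1/3) + 3^(5/6)*I)/2)


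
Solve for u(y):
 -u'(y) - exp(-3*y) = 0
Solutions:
 u(y) = C1 + exp(-3*y)/3


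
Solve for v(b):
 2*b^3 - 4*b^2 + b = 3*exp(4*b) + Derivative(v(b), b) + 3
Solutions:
 v(b) = C1 + b^4/2 - 4*b^3/3 + b^2/2 - 3*b - 3*exp(4*b)/4


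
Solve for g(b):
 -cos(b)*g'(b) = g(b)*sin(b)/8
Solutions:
 g(b) = C1*cos(b)^(1/8)


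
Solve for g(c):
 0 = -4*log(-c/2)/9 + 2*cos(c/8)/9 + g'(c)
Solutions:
 g(c) = C1 + 4*c*log(-c)/9 - 4*c/9 - 4*c*log(2)/9 - 16*sin(c/8)/9


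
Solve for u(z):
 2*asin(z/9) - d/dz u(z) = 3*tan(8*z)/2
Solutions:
 u(z) = C1 + 2*z*asin(z/9) + 2*sqrt(81 - z^2) + 3*log(cos(8*z))/16


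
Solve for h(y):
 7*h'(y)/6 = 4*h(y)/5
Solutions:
 h(y) = C1*exp(24*y/35)


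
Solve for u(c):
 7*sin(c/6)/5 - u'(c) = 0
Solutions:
 u(c) = C1 - 42*cos(c/6)/5


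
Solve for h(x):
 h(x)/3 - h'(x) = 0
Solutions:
 h(x) = C1*exp(x/3)


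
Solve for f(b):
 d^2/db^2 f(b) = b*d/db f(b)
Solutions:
 f(b) = C1 + C2*erfi(sqrt(2)*b/2)


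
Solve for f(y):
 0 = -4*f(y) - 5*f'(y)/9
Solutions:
 f(y) = C1*exp(-36*y/5)


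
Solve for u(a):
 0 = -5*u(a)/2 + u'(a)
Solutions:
 u(a) = C1*exp(5*a/2)


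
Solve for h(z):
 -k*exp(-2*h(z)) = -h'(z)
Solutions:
 h(z) = log(-sqrt(C1 + 2*k*z))
 h(z) = log(C1 + 2*k*z)/2


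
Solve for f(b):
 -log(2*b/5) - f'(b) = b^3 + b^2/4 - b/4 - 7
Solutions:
 f(b) = C1 - b^4/4 - b^3/12 + b^2/8 - b*log(b) + b*log(5/2) + 8*b


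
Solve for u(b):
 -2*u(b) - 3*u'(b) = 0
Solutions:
 u(b) = C1*exp(-2*b/3)


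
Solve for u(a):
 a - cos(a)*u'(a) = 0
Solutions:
 u(a) = C1 + Integral(a/cos(a), a)


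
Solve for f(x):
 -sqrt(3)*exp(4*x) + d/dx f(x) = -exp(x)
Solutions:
 f(x) = C1 + sqrt(3)*exp(4*x)/4 - exp(x)


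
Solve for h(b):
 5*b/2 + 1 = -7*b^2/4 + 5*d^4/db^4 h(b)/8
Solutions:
 h(b) = C1 + C2*b + C3*b^2 + C4*b^3 + 7*b^6/900 + b^5/30 + b^4/15


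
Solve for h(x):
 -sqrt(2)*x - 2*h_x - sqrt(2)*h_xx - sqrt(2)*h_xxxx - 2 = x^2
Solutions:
 h(x) = C1 + C2*exp(2^(1/6)*3^(1/3)*x*(-2*3^(1/3)/(9 + sqrt(87))^(1/3) + 2^(2/3)*(9 + sqrt(87))^(1/3))/12)*sin(6^(1/6)*x*(6/(9 + sqrt(87))^(1/3) + 6^(2/3)*(9 + sqrt(87))^(1/3))/12) + C3*exp(2^(1/6)*3^(1/3)*x*(-2*3^(1/3)/(9 + sqrt(87))^(1/3) + 2^(2/3)*(9 + sqrt(87))^(1/3))/12)*cos(6^(1/6)*x*(6/(9 + sqrt(87))^(1/3) + 6^(2/3)*(9 + sqrt(87))^(1/3))/12) + C4*exp(-2^(1/6)*3^(1/3)*x*(-2*3^(1/3)/(9 + sqrt(87))^(1/3) + 2^(2/3)*(9 + sqrt(87))^(1/3))/6) - x^3/6 - x


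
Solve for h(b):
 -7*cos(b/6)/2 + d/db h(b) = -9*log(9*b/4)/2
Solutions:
 h(b) = C1 - 9*b*log(b)/2 - 9*b*log(3) + 9*b/2 + 9*b*log(2) + 21*sin(b/6)


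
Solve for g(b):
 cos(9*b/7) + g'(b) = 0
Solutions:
 g(b) = C1 - 7*sin(9*b/7)/9


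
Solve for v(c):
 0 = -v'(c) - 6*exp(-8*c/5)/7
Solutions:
 v(c) = C1 + 15*exp(-8*c/5)/28


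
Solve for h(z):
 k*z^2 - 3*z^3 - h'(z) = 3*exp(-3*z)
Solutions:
 h(z) = C1 + k*z^3/3 - 3*z^4/4 + exp(-3*z)


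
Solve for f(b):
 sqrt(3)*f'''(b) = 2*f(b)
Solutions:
 f(b) = C3*exp(2^(1/3)*3^(5/6)*b/3) + (C1*sin(6^(1/3)*b/2) + C2*cos(6^(1/3)*b/2))*exp(-2^(1/3)*3^(5/6)*b/6)


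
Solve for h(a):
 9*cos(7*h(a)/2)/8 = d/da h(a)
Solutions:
 -9*a/8 - log(sin(7*h(a)/2) - 1)/7 + log(sin(7*h(a)/2) + 1)/7 = C1


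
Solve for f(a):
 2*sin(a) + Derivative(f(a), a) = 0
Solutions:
 f(a) = C1 + 2*cos(a)


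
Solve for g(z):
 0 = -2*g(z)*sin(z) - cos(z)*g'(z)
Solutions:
 g(z) = C1*cos(z)^2


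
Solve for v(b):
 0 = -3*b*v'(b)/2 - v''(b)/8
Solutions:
 v(b) = C1 + C2*erf(sqrt(6)*b)


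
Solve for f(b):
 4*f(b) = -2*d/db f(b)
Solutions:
 f(b) = C1*exp(-2*b)


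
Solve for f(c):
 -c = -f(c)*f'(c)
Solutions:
 f(c) = -sqrt(C1 + c^2)
 f(c) = sqrt(C1 + c^2)


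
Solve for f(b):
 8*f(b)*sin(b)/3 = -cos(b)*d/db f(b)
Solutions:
 f(b) = C1*cos(b)^(8/3)


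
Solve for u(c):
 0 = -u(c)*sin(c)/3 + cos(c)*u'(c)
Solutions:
 u(c) = C1/cos(c)^(1/3)


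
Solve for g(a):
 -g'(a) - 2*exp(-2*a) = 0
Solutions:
 g(a) = C1 + exp(-2*a)


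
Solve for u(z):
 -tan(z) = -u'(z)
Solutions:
 u(z) = C1 - log(cos(z))


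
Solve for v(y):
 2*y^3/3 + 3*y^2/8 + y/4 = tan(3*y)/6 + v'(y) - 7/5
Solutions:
 v(y) = C1 + y^4/6 + y^3/8 + y^2/8 + 7*y/5 + log(cos(3*y))/18


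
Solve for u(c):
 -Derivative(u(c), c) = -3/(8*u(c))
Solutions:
 u(c) = -sqrt(C1 + 3*c)/2
 u(c) = sqrt(C1 + 3*c)/2


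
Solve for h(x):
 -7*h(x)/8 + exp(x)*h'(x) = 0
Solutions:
 h(x) = C1*exp(-7*exp(-x)/8)


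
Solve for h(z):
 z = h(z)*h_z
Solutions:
 h(z) = -sqrt(C1 + z^2)
 h(z) = sqrt(C1 + z^2)


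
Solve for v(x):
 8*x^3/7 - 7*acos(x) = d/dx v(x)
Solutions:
 v(x) = C1 + 2*x^4/7 - 7*x*acos(x) + 7*sqrt(1 - x^2)


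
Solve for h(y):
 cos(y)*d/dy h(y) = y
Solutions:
 h(y) = C1 + Integral(y/cos(y), y)


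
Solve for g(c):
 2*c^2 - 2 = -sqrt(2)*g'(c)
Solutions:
 g(c) = C1 - sqrt(2)*c^3/3 + sqrt(2)*c


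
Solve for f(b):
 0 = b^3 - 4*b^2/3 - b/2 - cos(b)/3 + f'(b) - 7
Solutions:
 f(b) = C1 - b^4/4 + 4*b^3/9 + b^2/4 + 7*b + sin(b)/3


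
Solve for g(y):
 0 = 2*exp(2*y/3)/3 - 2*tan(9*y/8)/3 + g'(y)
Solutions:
 g(y) = C1 - exp(2*y/3) - 16*log(cos(9*y/8))/27


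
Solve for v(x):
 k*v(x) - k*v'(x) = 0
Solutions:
 v(x) = C1*exp(x)


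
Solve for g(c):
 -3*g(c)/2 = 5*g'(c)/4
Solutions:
 g(c) = C1*exp(-6*c/5)


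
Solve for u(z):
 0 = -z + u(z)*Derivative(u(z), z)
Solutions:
 u(z) = -sqrt(C1 + z^2)
 u(z) = sqrt(C1 + z^2)


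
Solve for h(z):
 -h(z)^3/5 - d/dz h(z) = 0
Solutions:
 h(z) = -sqrt(10)*sqrt(-1/(C1 - z))/2
 h(z) = sqrt(10)*sqrt(-1/(C1 - z))/2


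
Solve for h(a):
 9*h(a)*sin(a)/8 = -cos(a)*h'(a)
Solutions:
 h(a) = C1*cos(a)^(9/8)


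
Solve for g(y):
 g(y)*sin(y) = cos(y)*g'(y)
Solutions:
 g(y) = C1/cos(y)


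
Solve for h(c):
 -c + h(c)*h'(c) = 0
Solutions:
 h(c) = -sqrt(C1 + c^2)
 h(c) = sqrt(C1 + c^2)


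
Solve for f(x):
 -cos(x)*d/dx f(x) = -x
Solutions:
 f(x) = C1 + Integral(x/cos(x), x)


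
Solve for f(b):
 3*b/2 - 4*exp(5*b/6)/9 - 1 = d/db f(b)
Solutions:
 f(b) = C1 + 3*b^2/4 - b - 8*exp(5*b/6)/15


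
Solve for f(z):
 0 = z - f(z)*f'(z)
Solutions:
 f(z) = -sqrt(C1 + z^2)
 f(z) = sqrt(C1 + z^2)


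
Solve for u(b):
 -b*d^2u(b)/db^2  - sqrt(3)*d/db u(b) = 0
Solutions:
 u(b) = C1 + C2*b^(1 - sqrt(3))


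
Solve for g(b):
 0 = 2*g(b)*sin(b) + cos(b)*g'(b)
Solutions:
 g(b) = C1*cos(b)^2


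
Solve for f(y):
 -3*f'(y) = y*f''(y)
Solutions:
 f(y) = C1 + C2/y^2


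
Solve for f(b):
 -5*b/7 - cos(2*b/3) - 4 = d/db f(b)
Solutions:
 f(b) = C1 - 5*b^2/14 - 4*b - 3*sin(2*b/3)/2


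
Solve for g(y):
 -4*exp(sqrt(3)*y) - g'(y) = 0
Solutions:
 g(y) = C1 - 4*sqrt(3)*exp(sqrt(3)*y)/3


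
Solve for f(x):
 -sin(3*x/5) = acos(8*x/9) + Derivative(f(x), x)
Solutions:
 f(x) = C1 - x*acos(8*x/9) + sqrt(81 - 64*x^2)/8 + 5*cos(3*x/5)/3


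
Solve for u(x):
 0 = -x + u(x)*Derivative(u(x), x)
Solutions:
 u(x) = -sqrt(C1 + x^2)
 u(x) = sqrt(C1 + x^2)


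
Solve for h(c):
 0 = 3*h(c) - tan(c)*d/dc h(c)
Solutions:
 h(c) = C1*sin(c)^3


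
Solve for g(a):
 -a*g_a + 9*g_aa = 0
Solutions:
 g(a) = C1 + C2*erfi(sqrt(2)*a/6)


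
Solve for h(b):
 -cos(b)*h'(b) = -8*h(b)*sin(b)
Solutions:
 h(b) = C1/cos(b)^8


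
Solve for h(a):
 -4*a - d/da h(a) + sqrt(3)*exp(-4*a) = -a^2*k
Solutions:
 h(a) = C1 + a^3*k/3 - 2*a^2 - sqrt(3)*exp(-4*a)/4


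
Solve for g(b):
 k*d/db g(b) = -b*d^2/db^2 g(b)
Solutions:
 g(b) = C1 + b^(1 - re(k))*(C2*sin(log(b)*Abs(im(k))) + C3*cos(log(b)*im(k)))


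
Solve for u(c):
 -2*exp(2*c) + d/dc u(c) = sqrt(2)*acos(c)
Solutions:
 u(c) = C1 + sqrt(2)*(c*acos(c) - sqrt(1 - c^2)) + exp(2*c)


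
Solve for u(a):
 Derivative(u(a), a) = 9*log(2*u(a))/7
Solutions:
 -7*Integral(1/(log(_y) + log(2)), (_y, u(a)))/9 = C1 - a


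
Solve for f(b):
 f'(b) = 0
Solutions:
 f(b) = C1


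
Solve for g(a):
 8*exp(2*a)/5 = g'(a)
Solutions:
 g(a) = C1 + 4*exp(2*a)/5


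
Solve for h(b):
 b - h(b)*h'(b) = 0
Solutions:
 h(b) = -sqrt(C1 + b^2)
 h(b) = sqrt(C1 + b^2)


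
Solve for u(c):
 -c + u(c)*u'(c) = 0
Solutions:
 u(c) = -sqrt(C1 + c^2)
 u(c) = sqrt(C1 + c^2)


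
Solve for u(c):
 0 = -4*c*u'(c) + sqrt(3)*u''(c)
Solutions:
 u(c) = C1 + C2*erfi(sqrt(2)*3^(3/4)*c/3)


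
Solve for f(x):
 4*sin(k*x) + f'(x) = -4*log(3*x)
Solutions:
 f(x) = C1 - 4*x*log(x) - 4*x*log(3) + 4*x - 4*Piecewise((-cos(k*x)/k, Ne(k, 0)), (0, True))


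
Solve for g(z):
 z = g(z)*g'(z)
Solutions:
 g(z) = -sqrt(C1 + z^2)
 g(z) = sqrt(C1 + z^2)


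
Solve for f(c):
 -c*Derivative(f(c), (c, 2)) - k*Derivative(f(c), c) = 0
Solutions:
 f(c) = C1 + c^(1 - re(k))*(C2*sin(log(c)*Abs(im(k))) + C3*cos(log(c)*im(k)))


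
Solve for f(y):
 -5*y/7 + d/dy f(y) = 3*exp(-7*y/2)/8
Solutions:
 f(y) = C1 + 5*y^2/14 - 3*exp(-7*y/2)/28


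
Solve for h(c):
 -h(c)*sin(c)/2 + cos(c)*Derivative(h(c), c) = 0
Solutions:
 h(c) = C1/sqrt(cos(c))


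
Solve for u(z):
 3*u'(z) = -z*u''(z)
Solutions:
 u(z) = C1 + C2/z^2


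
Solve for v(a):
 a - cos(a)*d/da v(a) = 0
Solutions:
 v(a) = C1 + Integral(a/cos(a), a)


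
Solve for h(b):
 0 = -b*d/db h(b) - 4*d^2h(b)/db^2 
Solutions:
 h(b) = C1 + C2*erf(sqrt(2)*b/4)


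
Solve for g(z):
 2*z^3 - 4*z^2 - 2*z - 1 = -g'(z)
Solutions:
 g(z) = C1 - z^4/2 + 4*z^3/3 + z^2 + z


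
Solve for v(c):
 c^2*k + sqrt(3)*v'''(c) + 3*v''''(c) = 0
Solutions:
 v(c) = C1 + C2*c + C3*c^2 + C4*exp(-sqrt(3)*c/3) - sqrt(3)*c^5*k/180 + c^4*k/12 - sqrt(3)*c^3*k/3


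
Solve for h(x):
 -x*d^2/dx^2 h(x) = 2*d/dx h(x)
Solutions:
 h(x) = C1 + C2/x


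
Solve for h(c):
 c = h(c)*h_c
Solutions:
 h(c) = -sqrt(C1 + c^2)
 h(c) = sqrt(C1 + c^2)


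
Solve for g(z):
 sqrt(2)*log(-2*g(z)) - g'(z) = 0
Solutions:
 -sqrt(2)*Integral(1/(log(-_y) + log(2)), (_y, g(z)))/2 = C1 - z


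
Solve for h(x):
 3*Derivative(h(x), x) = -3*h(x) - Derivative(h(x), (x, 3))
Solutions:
 h(x) = C1*exp(2^(1/3)*x*(-2/(3 + sqrt(13))^(1/3) + 2^(1/3)*(3 + sqrt(13))^(1/3))/4)*sin(2^(1/3)*sqrt(3)*x*(2/(3 + sqrt(13))^(1/3) + 2^(1/3)*(3 + sqrt(13))^(1/3))/4) + C2*exp(2^(1/3)*x*(-2/(3 + sqrt(13))^(1/3) + 2^(1/3)*(3 + sqrt(13))^(1/3))/4)*cos(2^(1/3)*sqrt(3)*x*(2/(3 + sqrt(13))^(1/3) + 2^(1/3)*(3 + sqrt(13))^(1/3))/4) + C3*exp(2^(1/3)*x*(-2^(1/3)*(3 + sqrt(13))^(1/3)/2 + (3 + sqrt(13))^(-1/3)))


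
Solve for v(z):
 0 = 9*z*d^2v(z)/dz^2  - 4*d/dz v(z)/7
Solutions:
 v(z) = C1 + C2*z^(67/63)


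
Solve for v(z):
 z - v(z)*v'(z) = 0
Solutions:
 v(z) = -sqrt(C1 + z^2)
 v(z) = sqrt(C1 + z^2)


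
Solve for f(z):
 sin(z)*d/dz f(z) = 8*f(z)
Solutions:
 f(z) = C1*(cos(z)^4 - 4*cos(z)^3 + 6*cos(z)^2 - 4*cos(z) + 1)/(cos(z)^4 + 4*cos(z)^3 + 6*cos(z)^2 + 4*cos(z) + 1)


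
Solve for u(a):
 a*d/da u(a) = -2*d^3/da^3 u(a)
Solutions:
 u(a) = C1 + Integral(C2*airyai(-2^(2/3)*a/2) + C3*airybi(-2^(2/3)*a/2), a)


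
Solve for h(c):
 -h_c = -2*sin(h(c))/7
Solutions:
 -2*c/7 + log(cos(h(c)) - 1)/2 - log(cos(h(c)) + 1)/2 = C1


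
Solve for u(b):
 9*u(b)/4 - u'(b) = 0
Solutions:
 u(b) = C1*exp(9*b/4)


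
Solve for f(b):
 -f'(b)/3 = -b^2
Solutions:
 f(b) = C1 + b^3


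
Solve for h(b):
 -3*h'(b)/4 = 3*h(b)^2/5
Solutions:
 h(b) = 5/(C1 + 4*b)


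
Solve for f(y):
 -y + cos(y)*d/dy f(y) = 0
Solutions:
 f(y) = C1 + Integral(y/cos(y), y)


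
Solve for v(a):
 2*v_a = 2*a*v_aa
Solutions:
 v(a) = C1 + C2*a^2


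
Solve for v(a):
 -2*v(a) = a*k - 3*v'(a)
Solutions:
 v(a) = C1*exp(2*a/3) - a*k/2 - 3*k/4


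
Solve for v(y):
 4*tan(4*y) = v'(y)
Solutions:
 v(y) = C1 - log(cos(4*y))


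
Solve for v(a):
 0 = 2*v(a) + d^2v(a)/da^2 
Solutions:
 v(a) = C1*sin(sqrt(2)*a) + C2*cos(sqrt(2)*a)


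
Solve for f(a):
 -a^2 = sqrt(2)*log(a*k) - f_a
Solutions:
 f(a) = C1 + a^3/3 + sqrt(2)*a*log(a*k) - sqrt(2)*a


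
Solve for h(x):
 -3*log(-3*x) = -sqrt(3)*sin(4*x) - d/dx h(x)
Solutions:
 h(x) = C1 + 3*x*log(-x) - 3*x + 3*x*log(3) + sqrt(3)*cos(4*x)/4


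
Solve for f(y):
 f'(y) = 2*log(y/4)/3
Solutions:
 f(y) = C1 + 2*y*log(y)/3 - 4*y*log(2)/3 - 2*y/3


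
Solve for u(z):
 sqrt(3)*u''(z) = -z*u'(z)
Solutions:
 u(z) = C1 + C2*erf(sqrt(2)*3^(3/4)*z/6)


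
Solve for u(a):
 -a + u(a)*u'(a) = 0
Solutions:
 u(a) = -sqrt(C1 + a^2)
 u(a) = sqrt(C1 + a^2)


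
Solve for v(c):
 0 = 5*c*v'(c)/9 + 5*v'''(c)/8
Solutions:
 v(c) = C1 + Integral(C2*airyai(-2*3^(1/3)*c/3) + C3*airybi(-2*3^(1/3)*c/3), c)
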